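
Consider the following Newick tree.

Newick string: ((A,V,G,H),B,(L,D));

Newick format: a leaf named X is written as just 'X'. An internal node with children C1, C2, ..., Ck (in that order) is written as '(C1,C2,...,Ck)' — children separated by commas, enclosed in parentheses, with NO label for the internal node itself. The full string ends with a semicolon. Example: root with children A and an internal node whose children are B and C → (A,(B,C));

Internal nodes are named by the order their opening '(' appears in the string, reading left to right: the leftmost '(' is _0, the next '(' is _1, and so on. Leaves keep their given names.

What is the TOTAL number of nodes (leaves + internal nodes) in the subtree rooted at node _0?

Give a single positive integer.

Newick: ((A,V,G,H),B,(L,D));
Locate _0: it is the '(' at position 0 (the 1st '(' reading left to right).
Query: subtree rooted at _0
_0: subtree_size = 1 + 9
  _1: subtree_size = 1 + 4
    A: subtree_size = 1 + 0
    V: subtree_size = 1 + 0
    G: subtree_size = 1 + 0
    H: subtree_size = 1 + 0
  B: subtree_size = 1 + 0
  _2: subtree_size = 1 + 2
    L: subtree_size = 1 + 0
    D: subtree_size = 1 + 0
Total subtree size of _0: 10

Answer: 10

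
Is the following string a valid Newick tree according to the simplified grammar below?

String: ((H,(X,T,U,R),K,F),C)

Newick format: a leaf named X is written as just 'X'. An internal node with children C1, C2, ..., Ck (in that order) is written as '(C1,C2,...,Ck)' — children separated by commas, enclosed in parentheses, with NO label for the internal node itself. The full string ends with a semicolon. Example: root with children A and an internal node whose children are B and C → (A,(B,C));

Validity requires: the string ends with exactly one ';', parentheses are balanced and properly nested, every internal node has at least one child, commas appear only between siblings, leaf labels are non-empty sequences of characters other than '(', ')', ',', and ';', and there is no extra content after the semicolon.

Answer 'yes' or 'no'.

Input: ((H,(X,T,U,R),K,F),C)
Paren balance: 3 '(' vs 3 ')' OK
Ends with single ';': False
Full parse: FAILS (must end with ;)
Valid: False

Answer: no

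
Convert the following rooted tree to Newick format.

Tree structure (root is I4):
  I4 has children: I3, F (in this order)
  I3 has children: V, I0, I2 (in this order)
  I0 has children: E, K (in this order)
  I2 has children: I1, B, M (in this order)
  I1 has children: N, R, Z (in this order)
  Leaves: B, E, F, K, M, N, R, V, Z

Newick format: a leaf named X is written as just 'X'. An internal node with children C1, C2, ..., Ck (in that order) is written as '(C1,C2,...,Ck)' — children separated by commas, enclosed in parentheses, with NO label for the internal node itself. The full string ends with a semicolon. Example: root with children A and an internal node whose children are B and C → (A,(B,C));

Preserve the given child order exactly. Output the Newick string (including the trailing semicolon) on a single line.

Answer: ((V,(E,K),((N,R,Z),B,M)),F);

Derivation:
internal I4 with children ['I3', 'F']
  internal I3 with children ['V', 'I0', 'I2']
    leaf 'V' → 'V'
    internal I0 with children ['E', 'K']
      leaf 'E' → 'E'
      leaf 'K' → 'K'
    → '(E,K)'
    internal I2 with children ['I1', 'B', 'M']
      internal I1 with children ['N', 'R', 'Z']
        leaf 'N' → 'N'
        leaf 'R' → 'R'
        leaf 'Z' → 'Z'
      → '(N,R,Z)'
      leaf 'B' → 'B'
      leaf 'M' → 'M'
    → '((N,R,Z),B,M)'
  → '(V,(E,K),((N,R,Z),B,M))'
  leaf 'F' → 'F'
→ '((V,(E,K),((N,R,Z),B,M)),F)'
Final: ((V,(E,K),((N,R,Z),B,M)),F);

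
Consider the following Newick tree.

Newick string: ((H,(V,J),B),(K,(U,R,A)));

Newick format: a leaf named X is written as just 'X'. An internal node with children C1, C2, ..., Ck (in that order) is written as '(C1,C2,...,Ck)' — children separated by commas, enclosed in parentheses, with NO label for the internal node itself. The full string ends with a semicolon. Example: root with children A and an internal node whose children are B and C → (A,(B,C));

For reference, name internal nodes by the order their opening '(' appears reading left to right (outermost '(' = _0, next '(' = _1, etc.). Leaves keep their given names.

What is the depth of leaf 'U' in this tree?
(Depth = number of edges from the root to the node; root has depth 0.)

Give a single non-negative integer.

Answer: 3

Derivation:
Newick: ((H,(V,J),B),(K,(U,R,A)));
Naming internals by '(' encounter order: outermost '(' = _0, next = _1, ...
Query node: U
Path from root: _0 -> _3 -> _4 -> U
Depth of U: 3 (number of edges from root)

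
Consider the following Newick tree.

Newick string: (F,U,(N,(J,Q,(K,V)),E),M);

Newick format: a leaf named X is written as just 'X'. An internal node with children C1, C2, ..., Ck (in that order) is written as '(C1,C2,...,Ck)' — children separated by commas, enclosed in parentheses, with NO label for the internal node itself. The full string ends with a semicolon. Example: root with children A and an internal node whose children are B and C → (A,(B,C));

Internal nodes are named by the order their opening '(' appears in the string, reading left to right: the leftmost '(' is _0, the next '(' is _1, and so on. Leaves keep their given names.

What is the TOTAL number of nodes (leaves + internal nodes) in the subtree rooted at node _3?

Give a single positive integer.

Newick: (F,U,(N,(J,Q,(K,V)),E),M);
Locate _3: it is the '(' at position 13 (the 4th '(' reading left to right).
Query: subtree rooted at _3
_3: subtree_size = 1 + 2
  K: subtree_size = 1 + 0
  V: subtree_size = 1 + 0
Total subtree size of _3: 3

Answer: 3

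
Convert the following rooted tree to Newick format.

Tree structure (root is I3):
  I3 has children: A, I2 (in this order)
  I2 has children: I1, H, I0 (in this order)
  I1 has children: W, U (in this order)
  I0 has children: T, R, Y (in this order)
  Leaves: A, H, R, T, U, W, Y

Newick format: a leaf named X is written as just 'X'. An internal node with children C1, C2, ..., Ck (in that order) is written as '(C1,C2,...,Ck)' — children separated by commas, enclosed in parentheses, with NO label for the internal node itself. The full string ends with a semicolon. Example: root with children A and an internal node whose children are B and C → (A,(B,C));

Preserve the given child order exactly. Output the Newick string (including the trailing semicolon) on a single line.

internal I3 with children ['A', 'I2']
  leaf 'A' → 'A'
  internal I2 with children ['I1', 'H', 'I0']
    internal I1 with children ['W', 'U']
      leaf 'W' → 'W'
      leaf 'U' → 'U'
    → '(W,U)'
    leaf 'H' → 'H'
    internal I0 with children ['T', 'R', 'Y']
      leaf 'T' → 'T'
      leaf 'R' → 'R'
      leaf 'Y' → 'Y'
    → '(T,R,Y)'
  → '((W,U),H,(T,R,Y))'
→ '(A,((W,U),H,(T,R,Y)))'
Final: (A,((W,U),H,(T,R,Y)));

Answer: (A,((W,U),H,(T,R,Y)));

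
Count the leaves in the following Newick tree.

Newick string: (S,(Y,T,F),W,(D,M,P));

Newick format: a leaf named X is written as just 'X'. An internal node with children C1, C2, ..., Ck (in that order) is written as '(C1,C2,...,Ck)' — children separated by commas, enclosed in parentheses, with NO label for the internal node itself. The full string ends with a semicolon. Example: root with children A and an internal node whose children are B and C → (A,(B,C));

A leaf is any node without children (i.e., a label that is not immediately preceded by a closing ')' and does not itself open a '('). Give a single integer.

Newick: (S,(Y,T,F),W,(D,M,P));
Scan left-to-right; a leaf is any maximal label run not followed by '(':
  pos 1: leaf 'S' → count = 1
  pos 4: leaf 'Y' → count = 2
  pos 6: leaf 'T' → count = 3
  pos 8: leaf 'F' → count = 4
  pos 11: leaf 'W' → count = 5
  pos 14: leaf 'D' → count = 6
  pos 16: leaf 'M' → count = 7
  pos 18: leaf 'P' → count = 8
Total leaves: 8

Answer: 8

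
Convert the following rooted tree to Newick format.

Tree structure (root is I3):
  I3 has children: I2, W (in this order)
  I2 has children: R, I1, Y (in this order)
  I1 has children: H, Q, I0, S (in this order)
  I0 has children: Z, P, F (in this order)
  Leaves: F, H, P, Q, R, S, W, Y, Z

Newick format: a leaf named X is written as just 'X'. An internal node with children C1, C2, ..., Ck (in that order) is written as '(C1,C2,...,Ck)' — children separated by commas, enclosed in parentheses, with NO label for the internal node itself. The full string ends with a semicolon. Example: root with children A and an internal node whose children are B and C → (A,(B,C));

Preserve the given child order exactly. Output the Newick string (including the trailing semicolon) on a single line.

internal I3 with children ['I2', 'W']
  internal I2 with children ['R', 'I1', 'Y']
    leaf 'R' → 'R'
    internal I1 with children ['H', 'Q', 'I0', 'S']
      leaf 'H' → 'H'
      leaf 'Q' → 'Q'
      internal I0 with children ['Z', 'P', 'F']
        leaf 'Z' → 'Z'
        leaf 'P' → 'P'
        leaf 'F' → 'F'
      → '(Z,P,F)'
      leaf 'S' → 'S'
    → '(H,Q,(Z,P,F),S)'
    leaf 'Y' → 'Y'
  → '(R,(H,Q,(Z,P,F),S),Y)'
  leaf 'W' → 'W'
→ '((R,(H,Q,(Z,P,F),S),Y),W)'
Final: ((R,(H,Q,(Z,P,F),S),Y),W);

Answer: ((R,(H,Q,(Z,P,F),S),Y),W);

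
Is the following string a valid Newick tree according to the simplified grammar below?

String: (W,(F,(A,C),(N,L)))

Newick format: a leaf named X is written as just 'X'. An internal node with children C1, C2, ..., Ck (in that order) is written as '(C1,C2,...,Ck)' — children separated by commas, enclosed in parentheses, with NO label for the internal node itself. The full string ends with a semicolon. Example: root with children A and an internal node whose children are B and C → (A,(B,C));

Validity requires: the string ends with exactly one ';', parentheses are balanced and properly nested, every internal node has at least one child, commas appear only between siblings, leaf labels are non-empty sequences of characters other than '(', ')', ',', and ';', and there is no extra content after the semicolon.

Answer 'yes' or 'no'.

Answer: no

Derivation:
Input: (W,(F,(A,C),(N,L)))
Paren balance: 4 '(' vs 4 ')' OK
Ends with single ';': False
Full parse: FAILS (must end with ;)
Valid: False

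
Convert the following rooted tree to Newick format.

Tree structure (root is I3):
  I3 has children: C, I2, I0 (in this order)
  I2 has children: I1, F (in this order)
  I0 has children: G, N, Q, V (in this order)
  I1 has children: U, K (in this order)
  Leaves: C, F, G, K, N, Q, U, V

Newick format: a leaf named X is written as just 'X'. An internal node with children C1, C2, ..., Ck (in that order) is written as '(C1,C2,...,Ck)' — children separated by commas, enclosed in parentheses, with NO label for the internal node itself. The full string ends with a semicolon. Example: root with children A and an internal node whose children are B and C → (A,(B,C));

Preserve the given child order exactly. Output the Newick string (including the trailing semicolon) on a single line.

internal I3 with children ['C', 'I2', 'I0']
  leaf 'C' → 'C'
  internal I2 with children ['I1', 'F']
    internal I1 with children ['U', 'K']
      leaf 'U' → 'U'
      leaf 'K' → 'K'
    → '(U,K)'
    leaf 'F' → 'F'
  → '((U,K),F)'
  internal I0 with children ['G', 'N', 'Q', 'V']
    leaf 'G' → 'G'
    leaf 'N' → 'N'
    leaf 'Q' → 'Q'
    leaf 'V' → 'V'
  → '(G,N,Q,V)'
→ '(C,((U,K),F),(G,N,Q,V))'
Final: (C,((U,K),F),(G,N,Q,V));

Answer: (C,((U,K),F),(G,N,Q,V));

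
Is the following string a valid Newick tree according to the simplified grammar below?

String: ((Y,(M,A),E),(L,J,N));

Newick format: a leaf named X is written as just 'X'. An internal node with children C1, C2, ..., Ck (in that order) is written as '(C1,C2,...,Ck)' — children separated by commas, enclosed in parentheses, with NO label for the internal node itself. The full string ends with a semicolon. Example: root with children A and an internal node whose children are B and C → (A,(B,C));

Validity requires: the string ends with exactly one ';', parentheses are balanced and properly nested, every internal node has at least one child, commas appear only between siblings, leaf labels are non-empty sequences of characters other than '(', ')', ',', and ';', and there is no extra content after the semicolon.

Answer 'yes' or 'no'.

Input: ((Y,(M,A),E),(L,J,N));
Paren balance: 4 '(' vs 4 ')' OK
Ends with single ';': True
Full parse: OK
Valid: True

Answer: yes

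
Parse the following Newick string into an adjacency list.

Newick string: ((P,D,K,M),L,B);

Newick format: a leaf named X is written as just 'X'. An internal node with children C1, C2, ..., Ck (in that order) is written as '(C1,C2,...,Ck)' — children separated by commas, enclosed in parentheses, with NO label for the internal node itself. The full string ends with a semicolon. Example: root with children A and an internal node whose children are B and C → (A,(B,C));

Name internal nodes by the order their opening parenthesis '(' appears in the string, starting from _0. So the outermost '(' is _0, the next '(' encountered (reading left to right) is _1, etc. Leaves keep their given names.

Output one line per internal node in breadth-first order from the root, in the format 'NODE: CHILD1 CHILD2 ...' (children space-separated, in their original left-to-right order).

Answer: _0: _1 L B
_1: P D K M

Derivation:
Input: ((P,D,K,M),L,B);
Scanning left-to-right, naming '(' by encounter order:
  pos 0: '(' -> open internal node _0 (depth 1)
  pos 1: '(' -> open internal node _1 (depth 2)
  pos 9: ')' -> close internal node _1 (now at depth 1)
  pos 14: ')' -> close internal node _0 (now at depth 0)
Total internal nodes: 2
BFS adjacency from root:
  _0: _1 L B
  _1: P D K M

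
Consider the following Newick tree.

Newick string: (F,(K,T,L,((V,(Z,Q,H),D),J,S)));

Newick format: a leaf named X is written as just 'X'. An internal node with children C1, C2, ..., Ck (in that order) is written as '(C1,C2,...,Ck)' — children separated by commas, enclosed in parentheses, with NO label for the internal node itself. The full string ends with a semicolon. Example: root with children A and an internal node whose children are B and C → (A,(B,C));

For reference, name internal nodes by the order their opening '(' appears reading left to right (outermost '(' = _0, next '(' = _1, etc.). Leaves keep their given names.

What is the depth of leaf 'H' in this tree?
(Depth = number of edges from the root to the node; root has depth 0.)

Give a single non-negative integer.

Answer: 5

Derivation:
Newick: (F,(K,T,L,((V,(Z,Q,H),D),J,S)));
Naming internals by '(' encounter order: outermost '(' = _0, next = _1, ...
Query node: H
Path from root: _0 -> _1 -> _2 -> _3 -> _4 -> H
Depth of H: 5 (number of edges from root)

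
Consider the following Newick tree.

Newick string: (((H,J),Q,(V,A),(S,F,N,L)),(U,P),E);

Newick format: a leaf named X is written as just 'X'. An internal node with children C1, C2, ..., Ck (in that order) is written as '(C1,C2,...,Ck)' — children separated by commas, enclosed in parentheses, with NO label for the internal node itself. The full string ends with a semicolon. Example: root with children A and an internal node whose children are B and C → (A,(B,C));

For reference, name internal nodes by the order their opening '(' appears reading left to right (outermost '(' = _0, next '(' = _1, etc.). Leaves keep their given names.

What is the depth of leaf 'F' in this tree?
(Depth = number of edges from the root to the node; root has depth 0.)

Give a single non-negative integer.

Newick: (((H,J),Q,(V,A),(S,F,N,L)),(U,P),E);
Naming internals by '(' encounter order: outermost '(' = _0, next = _1, ...
Query node: F
Path from root: _0 -> _1 -> _4 -> F
Depth of F: 3 (number of edges from root)

Answer: 3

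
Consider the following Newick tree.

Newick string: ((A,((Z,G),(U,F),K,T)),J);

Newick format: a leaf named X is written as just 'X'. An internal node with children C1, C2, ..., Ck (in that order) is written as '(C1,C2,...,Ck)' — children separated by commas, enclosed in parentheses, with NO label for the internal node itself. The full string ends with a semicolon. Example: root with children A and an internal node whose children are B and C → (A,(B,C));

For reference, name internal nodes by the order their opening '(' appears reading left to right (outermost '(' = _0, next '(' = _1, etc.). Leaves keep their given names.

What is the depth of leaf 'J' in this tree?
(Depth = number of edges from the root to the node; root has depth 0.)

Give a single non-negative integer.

Newick: ((A,((Z,G),(U,F),K,T)),J);
Naming internals by '(' encounter order: outermost '(' = _0, next = _1, ...
Query node: J
Path from root: _0 -> J
Depth of J: 1 (number of edges from root)

Answer: 1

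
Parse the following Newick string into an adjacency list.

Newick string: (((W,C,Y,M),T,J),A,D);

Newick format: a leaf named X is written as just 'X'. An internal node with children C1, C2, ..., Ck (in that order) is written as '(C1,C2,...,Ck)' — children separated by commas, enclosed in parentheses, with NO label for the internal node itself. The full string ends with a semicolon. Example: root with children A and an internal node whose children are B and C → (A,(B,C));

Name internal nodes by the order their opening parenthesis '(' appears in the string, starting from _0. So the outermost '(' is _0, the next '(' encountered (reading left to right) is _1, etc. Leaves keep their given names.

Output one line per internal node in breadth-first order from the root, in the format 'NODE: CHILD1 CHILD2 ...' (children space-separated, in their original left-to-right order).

Input: (((W,C,Y,M),T,J),A,D);
Scanning left-to-right, naming '(' by encounter order:
  pos 0: '(' -> open internal node _0 (depth 1)
  pos 1: '(' -> open internal node _1 (depth 2)
  pos 2: '(' -> open internal node _2 (depth 3)
  pos 10: ')' -> close internal node _2 (now at depth 2)
  pos 15: ')' -> close internal node _1 (now at depth 1)
  pos 20: ')' -> close internal node _0 (now at depth 0)
Total internal nodes: 3
BFS adjacency from root:
  _0: _1 A D
  _1: _2 T J
  _2: W C Y M

Answer: _0: _1 A D
_1: _2 T J
_2: W C Y M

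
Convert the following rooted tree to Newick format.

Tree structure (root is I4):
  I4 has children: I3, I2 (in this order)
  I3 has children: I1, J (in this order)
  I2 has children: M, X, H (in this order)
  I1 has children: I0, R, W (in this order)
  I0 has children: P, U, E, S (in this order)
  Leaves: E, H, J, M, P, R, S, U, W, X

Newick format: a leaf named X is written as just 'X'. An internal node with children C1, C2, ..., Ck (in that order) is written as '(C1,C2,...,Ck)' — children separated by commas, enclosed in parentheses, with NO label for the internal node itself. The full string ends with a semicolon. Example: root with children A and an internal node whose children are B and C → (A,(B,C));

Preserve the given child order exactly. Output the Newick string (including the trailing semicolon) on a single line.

Answer: ((((P,U,E,S),R,W),J),(M,X,H));

Derivation:
internal I4 with children ['I3', 'I2']
  internal I3 with children ['I1', 'J']
    internal I1 with children ['I0', 'R', 'W']
      internal I0 with children ['P', 'U', 'E', 'S']
        leaf 'P' → 'P'
        leaf 'U' → 'U'
        leaf 'E' → 'E'
        leaf 'S' → 'S'
      → '(P,U,E,S)'
      leaf 'R' → 'R'
      leaf 'W' → 'W'
    → '((P,U,E,S),R,W)'
    leaf 'J' → 'J'
  → '(((P,U,E,S),R,W),J)'
  internal I2 with children ['M', 'X', 'H']
    leaf 'M' → 'M'
    leaf 'X' → 'X'
    leaf 'H' → 'H'
  → '(M,X,H)'
→ '((((P,U,E,S),R,W),J),(M,X,H))'
Final: ((((P,U,E,S),R,W),J),(M,X,H));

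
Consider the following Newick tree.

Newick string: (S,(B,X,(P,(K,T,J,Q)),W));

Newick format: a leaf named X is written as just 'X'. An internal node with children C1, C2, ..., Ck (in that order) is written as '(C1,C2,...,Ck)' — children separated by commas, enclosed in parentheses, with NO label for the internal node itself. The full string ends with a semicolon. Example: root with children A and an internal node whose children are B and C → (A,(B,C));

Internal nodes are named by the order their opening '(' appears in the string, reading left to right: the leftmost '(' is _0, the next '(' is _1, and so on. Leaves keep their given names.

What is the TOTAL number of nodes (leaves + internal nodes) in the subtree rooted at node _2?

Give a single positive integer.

Newick: (S,(B,X,(P,(K,T,J,Q)),W));
Locate _2: it is the '(' at position 8 (the 3rd '(' reading left to right).
Query: subtree rooted at _2
_2: subtree_size = 1 + 6
  P: subtree_size = 1 + 0
  _3: subtree_size = 1 + 4
    K: subtree_size = 1 + 0
    T: subtree_size = 1 + 0
    J: subtree_size = 1 + 0
    Q: subtree_size = 1 + 0
Total subtree size of _2: 7

Answer: 7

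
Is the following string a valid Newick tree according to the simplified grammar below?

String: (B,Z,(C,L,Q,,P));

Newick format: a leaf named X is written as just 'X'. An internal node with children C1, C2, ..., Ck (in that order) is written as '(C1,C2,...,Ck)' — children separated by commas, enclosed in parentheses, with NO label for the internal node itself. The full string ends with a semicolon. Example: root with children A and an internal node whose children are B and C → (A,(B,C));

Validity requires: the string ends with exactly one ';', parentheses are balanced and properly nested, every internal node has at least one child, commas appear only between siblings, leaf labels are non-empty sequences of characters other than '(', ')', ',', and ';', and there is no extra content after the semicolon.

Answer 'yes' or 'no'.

Answer: no

Derivation:
Input: (B,Z,(C,L,Q,,P));
Paren balance: 2 '(' vs 2 ')' OK
Ends with single ';': True
Full parse: FAILS (empty leaf label at pos 12)
Valid: False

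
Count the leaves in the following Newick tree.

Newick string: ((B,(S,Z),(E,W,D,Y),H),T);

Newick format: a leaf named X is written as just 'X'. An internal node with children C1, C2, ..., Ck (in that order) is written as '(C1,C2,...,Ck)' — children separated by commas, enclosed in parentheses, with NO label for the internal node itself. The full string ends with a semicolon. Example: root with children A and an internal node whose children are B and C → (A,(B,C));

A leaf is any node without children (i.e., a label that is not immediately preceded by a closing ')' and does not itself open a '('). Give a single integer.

Newick: ((B,(S,Z),(E,W,D,Y),H),T);
Scan left-to-right; a leaf is any maximal label run not followed by '(':
  pos 2: leaf 'B' → count = 1
  pos 5: leaf 'S' → count = 2
  pos 7: leaf 'Z' → count = 3
  pos 11: leaf 'E' → count = 4
  pos 13: leaf 'W' → count = 5
  pos 15: leaf 'D' → count = 6
  pos 17: leaf 'Y' → count = 7
  pos 20: leaf 'H' → count = 8
  pos 23: leaf 'T' → count = 9
Total leaves: 9

Answer: 9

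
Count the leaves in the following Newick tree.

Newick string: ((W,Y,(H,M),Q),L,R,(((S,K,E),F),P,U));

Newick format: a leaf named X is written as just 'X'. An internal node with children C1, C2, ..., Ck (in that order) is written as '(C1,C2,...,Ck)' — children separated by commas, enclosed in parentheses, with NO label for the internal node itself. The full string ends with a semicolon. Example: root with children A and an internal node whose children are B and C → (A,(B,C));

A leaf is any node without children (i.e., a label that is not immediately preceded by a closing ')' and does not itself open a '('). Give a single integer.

Answer: 13

Derivation:
Newick: ((W,Y,(H,M),Q),L,R,(((S,K,E),F),P,U));
Scan left-to-right; a leaf is any maximal label run not followed by '(':
  pos 2: leaf 'W' → count = 1
  pos 4: leaf 'Y' → count = 2
  pos 7: leaf 'H' → count = 3
  pos 9: leaf 'M' → count = 4
  pos 12: leaf 'Q' → count = 5
  pos 15: leaf 'L' → count = 6
  pos 17: leaf 'R' → count = 7
  pos 22: leaf 'S' → count = 8
  pos 24: leaf 'K' → count = 9
  pos 26: leaf 'E' → count = 10
  pos 29: leaf 'F' → count = 11
  pos 32: leaf 'P' → count = 12
  pos 34: leaf 'U' → count = 13
Total leaves: 13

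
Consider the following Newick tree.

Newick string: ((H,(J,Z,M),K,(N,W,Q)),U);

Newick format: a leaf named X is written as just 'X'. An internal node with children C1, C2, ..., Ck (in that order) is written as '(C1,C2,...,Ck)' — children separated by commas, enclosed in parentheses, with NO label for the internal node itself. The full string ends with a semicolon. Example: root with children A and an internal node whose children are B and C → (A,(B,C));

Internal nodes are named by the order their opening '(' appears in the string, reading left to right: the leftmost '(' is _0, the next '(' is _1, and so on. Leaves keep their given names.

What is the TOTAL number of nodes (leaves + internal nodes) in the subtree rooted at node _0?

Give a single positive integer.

Newick: ((H,(J,Z,M),K,(N,W,Q)),U);
Locate _0: it is the '(' at position 0 (the 1st '(' reading left to right).
Query: subtree rooted at _0
_0: subtree_size = 1 + 12
  _1: subtree_size = 1 + 10
    H: subtree_size = 1 + 0
    _2: subtree_size = 1 + 3
      J: subtree_size = 1 + 0
      Z: subtree_size = 1 + 0
      M: subtree_size = 1 + 0
    K: subtree_size = 1 + 0
    _3: subtree_size = 1 + 3
      N: subtree_size = 1 + 0
      W: subtree_size = 1 + 0
      Q: subtree_size = 1 + 0
  U: subtree_size = 1 + 0
Total subtree size of _0: 13

Answer: 13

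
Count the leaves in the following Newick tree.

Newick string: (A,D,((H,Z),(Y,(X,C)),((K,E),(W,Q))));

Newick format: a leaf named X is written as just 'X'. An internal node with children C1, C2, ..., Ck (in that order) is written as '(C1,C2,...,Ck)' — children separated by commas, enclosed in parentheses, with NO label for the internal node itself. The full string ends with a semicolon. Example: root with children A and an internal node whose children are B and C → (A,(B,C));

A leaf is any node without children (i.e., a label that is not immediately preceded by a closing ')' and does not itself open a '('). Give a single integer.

Newick: (A,D,((H,Z),(Y,(X,C)),((K,E),(W,Q))));
Scan left-to-right; a leaf is any maximal label run not followed by '(':
  pos 1: leaf 'A' → count = 1
  pos 3: leaf 'D' → count = 2
  pos 7: leaf 'H' → count = 3
  pos 9: leaf 'Z' → count = 4
  pos 13: leaf 'Y' → count = 5
  pos 16: leaf 'X' → count = 6
  pos 18: leaf 'C' → count = 7
  pos 24: leaf 'K' → count = 8
  pos 26: leaf 'E' → count = 9
  pos 30: leaf 'W' → count = 10
  pos 32: leaf 'Q' → count = 11
Total leaves: 11

Answer: 11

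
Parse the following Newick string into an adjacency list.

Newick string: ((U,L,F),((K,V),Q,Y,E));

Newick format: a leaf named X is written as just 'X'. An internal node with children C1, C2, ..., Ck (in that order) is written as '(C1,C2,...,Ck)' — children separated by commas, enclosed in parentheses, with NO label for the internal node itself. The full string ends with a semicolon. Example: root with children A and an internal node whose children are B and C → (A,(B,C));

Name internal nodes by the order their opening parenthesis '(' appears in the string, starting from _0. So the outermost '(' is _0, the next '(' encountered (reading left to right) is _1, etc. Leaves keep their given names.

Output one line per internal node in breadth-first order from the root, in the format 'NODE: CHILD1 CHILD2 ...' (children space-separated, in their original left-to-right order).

Answer: _0: _1 _2
_1: U L F
_2: _3 Q Y E
_3: K V

Derivation:
Input: ((U,L,F),((K,V),Q,Y,E));
Scanning left-to-right, naming '(' by encounter order:
  pos 0: '(' -> open internal node _0 (depth 1)
  pos 1: '(' -> open internal node _1 (depth 2)
  pos 7: ')' -> close internal node _1 (now at depth 1)
  pos 9: '(' -> open internal node _2 (depth 2)
  pos 10: '(' -> open internal node _3 (depth 3)
  pos 14: ')' -> close internal node _3 (now at depth 2)
  pos 21: ')' -> close internal node _2 (now at depth 1)
  pos 22: ')' -> close internal node _0 (now at depth 0)
Total internal nodes: 4
BFS adjacency from root:
  _0: _1 _2
  _1: U L F
  _2: _3 Q Y E
  _3: K V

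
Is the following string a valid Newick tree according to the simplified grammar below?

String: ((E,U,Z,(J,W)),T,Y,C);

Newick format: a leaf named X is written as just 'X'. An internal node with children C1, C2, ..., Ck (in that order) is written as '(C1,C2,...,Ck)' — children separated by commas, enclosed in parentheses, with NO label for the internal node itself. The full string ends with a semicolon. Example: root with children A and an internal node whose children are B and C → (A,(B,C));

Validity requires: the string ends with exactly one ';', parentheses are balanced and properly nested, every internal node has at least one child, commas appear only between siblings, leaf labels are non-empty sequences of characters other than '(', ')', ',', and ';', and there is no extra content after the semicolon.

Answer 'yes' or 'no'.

Input: ((E,U,Z,(J,W)),T,Y,C);
Paren balance: 3 '(' vs 3 ')' OK
Ends with single ';': True
Full parse: OK
Valid: True

Answer: yes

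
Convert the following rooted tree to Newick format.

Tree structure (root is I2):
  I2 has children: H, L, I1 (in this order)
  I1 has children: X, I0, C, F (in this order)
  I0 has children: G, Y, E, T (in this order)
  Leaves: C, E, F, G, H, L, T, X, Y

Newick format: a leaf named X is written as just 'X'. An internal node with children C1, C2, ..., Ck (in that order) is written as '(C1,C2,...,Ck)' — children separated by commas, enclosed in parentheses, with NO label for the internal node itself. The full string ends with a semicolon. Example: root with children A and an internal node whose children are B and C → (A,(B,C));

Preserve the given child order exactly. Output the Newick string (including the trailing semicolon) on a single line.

internal I2 with children ['H', 'L', 'I1']
  leaf 'H' → 'H'
  leaf 'L' → 'L'
  internal I1 with children ['X', 'I0', 'C', 'F']
    leaf 'X' → 'X'
    internal I0 with children ['G', 'Y', 'E', 'T']
      leaf 'G' → 'G'
      leaf 'Y' → 'Y'
      leaf 'E' → 'E'
      leaf 'T' → 'T'
    → '(G,Y,E,T)'
    leaf 'C' → 'C'
    leaf 'F' → 'F'
  → '(X,(G,Y,E,T),C,F)'
→ '(H,L,(X,(G,Y,E,T),C,F))'
Final: (H,L,(X,(G,Y,E,T),C,F));

Answer: (H,L,(X,(G,Y,E,T),C,F));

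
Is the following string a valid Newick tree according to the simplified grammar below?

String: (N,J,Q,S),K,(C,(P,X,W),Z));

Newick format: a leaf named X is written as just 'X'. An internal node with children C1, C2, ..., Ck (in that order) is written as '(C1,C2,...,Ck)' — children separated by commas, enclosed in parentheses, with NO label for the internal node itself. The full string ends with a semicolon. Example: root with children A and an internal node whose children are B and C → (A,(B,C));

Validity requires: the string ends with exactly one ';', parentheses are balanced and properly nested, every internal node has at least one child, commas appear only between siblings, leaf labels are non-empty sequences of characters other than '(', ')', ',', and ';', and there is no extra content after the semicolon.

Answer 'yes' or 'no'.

Answer: no

Derivation:
Input: (N,J,Q,S),K,(C,(P,X,W),Z));
Paren balance: 3 '(' vs 4 ')' MISMATCH
Ends with single ';': True
Full parse: FAILS (extra content after tree at pos 9)
Valid: False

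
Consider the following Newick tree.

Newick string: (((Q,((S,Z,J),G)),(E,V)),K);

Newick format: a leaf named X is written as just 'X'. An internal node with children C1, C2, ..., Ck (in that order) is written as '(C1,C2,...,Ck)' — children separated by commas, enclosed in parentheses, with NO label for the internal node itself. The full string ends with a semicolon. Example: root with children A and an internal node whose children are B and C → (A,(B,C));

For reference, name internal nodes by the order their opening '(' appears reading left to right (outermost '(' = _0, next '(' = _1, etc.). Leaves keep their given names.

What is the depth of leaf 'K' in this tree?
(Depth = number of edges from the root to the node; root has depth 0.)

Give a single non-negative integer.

Newick: (((Q,((S,Z,J),G)),(E,V)),K);
Naming internals by '(' encounter order: outermost '(' = _0, next = _1, ...
Query node: K
Path from root: _0 -> K
Depth of K: 1 (number of edges from root)

Answer: 1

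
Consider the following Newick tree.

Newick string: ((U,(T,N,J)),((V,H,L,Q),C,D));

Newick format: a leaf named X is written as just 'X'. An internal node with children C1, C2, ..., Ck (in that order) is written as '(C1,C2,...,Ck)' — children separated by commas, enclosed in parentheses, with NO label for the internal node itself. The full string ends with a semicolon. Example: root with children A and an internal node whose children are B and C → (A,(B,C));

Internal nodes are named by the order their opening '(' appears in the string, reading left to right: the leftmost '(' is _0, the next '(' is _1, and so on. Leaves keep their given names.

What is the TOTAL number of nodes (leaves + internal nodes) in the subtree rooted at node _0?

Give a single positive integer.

Newick: ((U,(T,N,J)),((V,H,L,Q),C,D));
Locate _0: it is the '(' at position 0 (the 1st '(' reading left to right).
Query: subtree rooted at _0
_0: subtree_size = 1 + 14
  _1: subtree_size = 1 + 5
    U: subtree_size = 1 + 0
    _2: subtree_size = 1 + 3
      T: subtree_size = 1 + 0
      N: subtree_size = 1 + 0
      J: subtree_size = 1 + 0
  _3: subtree_size = 1 + 7
    _4: subtree_size = 1 + 4
      V: subtree_size = 1 + 0
      H: subtree_size = 1 + 0
      L: subtree_size = 1 + 0
      Q: subtree_size = 1 + 0
    C: subtree_size = 1 + 0
    D: subtree_size = 1 + 0
Total subtree size of _0: 15

Answer: 15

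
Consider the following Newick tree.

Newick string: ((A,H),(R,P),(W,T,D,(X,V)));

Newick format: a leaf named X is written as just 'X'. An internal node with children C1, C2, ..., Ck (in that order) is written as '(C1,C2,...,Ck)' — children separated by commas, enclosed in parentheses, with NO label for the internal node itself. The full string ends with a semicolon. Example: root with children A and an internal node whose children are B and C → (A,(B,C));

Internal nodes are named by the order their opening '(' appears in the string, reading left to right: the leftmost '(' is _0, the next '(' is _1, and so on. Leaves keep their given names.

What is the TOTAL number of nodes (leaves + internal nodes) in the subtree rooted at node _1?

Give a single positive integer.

Answer: 3

Derivation:
Newick: ((A,H),(R,P),(W,T,D,(X,V)));
Locate _1: it is the '(' at position 1 (the 2nd '(' reading left to right).
Query: subtree rooted at _1
_1: subtree_size = 1 + 2
  A: subtree_size = 1 + 0
  H: subtree_size = 1 + 0
Total subtree size of _1: 3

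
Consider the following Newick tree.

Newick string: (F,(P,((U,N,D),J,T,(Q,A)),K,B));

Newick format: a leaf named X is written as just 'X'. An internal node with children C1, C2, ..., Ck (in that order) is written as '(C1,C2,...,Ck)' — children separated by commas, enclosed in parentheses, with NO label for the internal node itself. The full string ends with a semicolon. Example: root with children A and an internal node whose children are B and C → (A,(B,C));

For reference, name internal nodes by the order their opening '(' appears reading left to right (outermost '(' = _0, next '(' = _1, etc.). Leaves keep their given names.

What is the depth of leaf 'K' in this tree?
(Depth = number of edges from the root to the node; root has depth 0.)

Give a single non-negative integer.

Newick: (F,(P,((U,N,D),J,T,(Q,A)),K,B));
Naming internals by '(' encounter order: outermost '(' = _0, next = _1, ...
Query node: K
Path from root: _0 -> _1 -> K
Depth of K: 2 (number of edges from root)

Answer: 2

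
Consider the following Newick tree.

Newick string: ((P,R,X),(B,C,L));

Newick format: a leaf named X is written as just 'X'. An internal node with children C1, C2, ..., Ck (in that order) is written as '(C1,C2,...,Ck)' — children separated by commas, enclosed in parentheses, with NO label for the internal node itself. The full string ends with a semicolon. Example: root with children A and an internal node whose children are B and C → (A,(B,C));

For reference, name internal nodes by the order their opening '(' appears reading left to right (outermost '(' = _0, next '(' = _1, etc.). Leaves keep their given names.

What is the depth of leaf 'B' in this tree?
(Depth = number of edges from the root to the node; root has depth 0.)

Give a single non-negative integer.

Newick: ((P,R,X),(B,C,L));
Naming internals by '(' encounter order: outermost '(' = _0, next = _1, ...
Query node: B
Path from root: _0 -> _2 -> B
Depth of B: 2 (number of edges from root)

Answer: 2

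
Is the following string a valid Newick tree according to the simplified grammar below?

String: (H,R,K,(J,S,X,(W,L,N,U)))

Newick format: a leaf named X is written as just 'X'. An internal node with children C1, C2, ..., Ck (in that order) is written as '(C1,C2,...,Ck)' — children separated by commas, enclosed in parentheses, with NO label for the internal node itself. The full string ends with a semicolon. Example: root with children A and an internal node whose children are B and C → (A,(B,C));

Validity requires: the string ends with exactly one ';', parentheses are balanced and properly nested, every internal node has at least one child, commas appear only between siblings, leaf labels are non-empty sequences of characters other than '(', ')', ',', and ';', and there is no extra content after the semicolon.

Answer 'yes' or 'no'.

Answer: no

Derivation:
Input: (H,R,K,(J,S,X,(W,L,N,U)))
Paren balance: 3 '(' vs 3 ')' OK
Ends with single ';': False
Full parse: FAILS (must end with ;)
Valid: False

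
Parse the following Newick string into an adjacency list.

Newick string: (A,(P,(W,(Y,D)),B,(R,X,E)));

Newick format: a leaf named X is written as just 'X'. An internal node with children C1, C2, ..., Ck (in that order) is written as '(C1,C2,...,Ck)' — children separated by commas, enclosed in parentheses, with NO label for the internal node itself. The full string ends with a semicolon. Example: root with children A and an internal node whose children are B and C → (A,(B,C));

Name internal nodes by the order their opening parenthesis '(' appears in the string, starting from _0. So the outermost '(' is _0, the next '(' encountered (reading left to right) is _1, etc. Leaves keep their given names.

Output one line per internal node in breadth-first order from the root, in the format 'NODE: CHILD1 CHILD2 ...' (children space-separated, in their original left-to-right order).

Answer: _0: A _1
_1: P _2 B _4
_2: W _3
_4: R X E
_3: Y D

Derivation:
Input: (A,(P,(W,(Y,D)),B,(R,X,E)));
Scanning left-to-right, naming '(' by encounter order:
  pos 0: '(' -> open internal node _0 (depth 1)
  pos 3: '(' -> open internal node _1 (depth 2)
  pos 6: '(' -> open internal node _2 (depth 3)
  pos 9: '(' -> open internal node _3 (depth 4)
  pos 13: ')' -> close internal node _3 (now at depth 3)
  pos 14: ')' -> close internal node _2 (now at depth 2)
  pos 18: '(' -> open internal node _4 (depth 3)
  pos 24: ')' -> close internal node _4 (now at depth 2)
  pos 25: ')' -> close internal node _1 (now at depth 1)
  pos 26: ')' -> close internal node _0 (now at depth 0)
Total internal nodes: 5
BFS adjacency from root:
  _0: A _1
  _1: P _2 B _4
  _2: W _3
  _4: R X E
  _3: Y D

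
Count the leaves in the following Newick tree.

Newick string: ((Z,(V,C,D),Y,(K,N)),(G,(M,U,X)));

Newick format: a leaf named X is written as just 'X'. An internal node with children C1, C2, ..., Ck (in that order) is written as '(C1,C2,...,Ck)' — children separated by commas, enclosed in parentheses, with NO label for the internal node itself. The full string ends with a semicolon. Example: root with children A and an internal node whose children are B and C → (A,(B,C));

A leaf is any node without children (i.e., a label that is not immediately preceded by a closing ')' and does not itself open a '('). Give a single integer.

Newick: ((Z,(V,C,D),Y,(K,N)),(G,(M,U,X)));
Scan left-to-right; a leaf is any maximal label run not followed by '(':
  pos 2: leaf 'Z' → count = 1
  pos 5: leaf 'V' → count = 2
  pos 7: leaf 'C' → count = 3
  pos 9: leaf 'D' → count = 4
  pos 12: leaf 'Y' → count = 5
  pos 15: leaf 'K' → count = 6
  pos 17: leaf 'N' → count = 7
  pos 22: leaf 'G' → count = 8
  pos 25: leaf 'M' → count = 9
  pos 27: leaf 'U' → count = 10
  pos 29: leaf 'X' → count = 11
Total leaves: 11

Answer: 11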